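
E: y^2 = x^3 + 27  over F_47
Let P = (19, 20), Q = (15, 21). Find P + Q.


P != Q, so use the chord formula.
s = (y2 - y1) / (x2 - x1) = (1) / (43) mod 47 = 35
x3 = s^2 - x1 - x2 mod 47 = 35^2 - 19 - 15 = 16
y3 = s (x1 - x3) - y1 mod 47 = 35 * (19 - 16) - 20 = 38

P + Q = (16, 38)


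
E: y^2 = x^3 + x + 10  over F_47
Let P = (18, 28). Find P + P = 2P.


Doubling: s = (3 x1^2 + a) / (2 y1)
s = (3*18^2 + 1) / (2*28) mod 47 = 35
x3 = s^2 - 2 x1 mod 47 = 35^2 - 2*18 = 14
y3 = s (x1 - x3) - y1 mod 47 = 35 * (18 - 14) - 28 = 18

2P = (14, 18)


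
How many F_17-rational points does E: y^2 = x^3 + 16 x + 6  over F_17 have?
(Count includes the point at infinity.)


For each x in F_17, count y with y^2 = x^3 + 16 x + 6 mod 17:
  x = 3: RHS = 13, y in [8, 9]  -> 2 point(s)
  x = 4: RHS = 15, y in [7, 10]  -> 2 point(s)
  x = 7: RHS = 2, y in [6, 11]  -> 2 point(s)
  x = 8: RHS = 0, y in [0]  -> 1 point(s)
  x = 11: RHS = 0, y in [0]  -> 1 point(s)
  x = 14: RHS = 16, y in [4, 13]  -> 2 point(s)
  x = 15: RHS = 0, y in [0]  -> 1 point(s)
Affine points: 11. Add the point at infinity: total = 12.

#E(F_17) = 12


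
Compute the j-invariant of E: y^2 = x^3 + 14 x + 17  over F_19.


Delta = -16(4 a^3 + 27 b^2) mod 19 = 2
-1728 * (4 a)^3 = -1728 * (4*14)^3 mod 19 = 18
j = 18 * 2^(-1) mod 19 = 9

j = 9 (mod 19)


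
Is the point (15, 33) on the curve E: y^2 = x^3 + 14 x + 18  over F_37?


Check whether y^2 = x^3 + 14 x + 18 (mod 37) for (x, y) = (15, 33).
LHS: y^2 = 33^2 mod 37 = 16
RHS: x^3 + 14 x + 18 = 15^3 + 14*15 + 18 mod 37 = 14
LHS != RHS

No, not on the curve


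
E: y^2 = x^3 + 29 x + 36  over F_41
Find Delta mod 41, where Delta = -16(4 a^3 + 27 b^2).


4 a^3 + 27 b^2 = 4*29^3 + 27*36^2 = 97556 + 34992 = 132548
Delta = -16 * (132548) = -2120768
Delta mod 41 = 39

Delta = 39 (mod 41)


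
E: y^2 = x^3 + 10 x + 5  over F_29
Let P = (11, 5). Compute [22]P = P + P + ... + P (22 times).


k = 22 = 10110_2 (binary, LSB first: 01101)
Double-and-add from P = (11, 5):
  bit 0 = 0: acc unchanged = O
  bit 1 = 1: acc = O + (6, 22) = (6, 22)
  bit 2 = 1: acc = (6, 22) + (4, 15) = (24, 2)
  bit 3 = 0: acc unchanged = (24, 2)
  bit 4 = 1: acc = (24, 2) + (17, 19) = (1, 25)

22P = (1, 25)


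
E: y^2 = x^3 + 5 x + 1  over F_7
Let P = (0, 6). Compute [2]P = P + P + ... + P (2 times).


k = 2 = 10_2 (binary, LSB first: 01)
Double-and-add from P = (0, 6):
  bit 0 = 0: acc unchanged = O
  bit 1 = 1: acc = O + (1, 0) = (1, 0)

2P = (1, 0)


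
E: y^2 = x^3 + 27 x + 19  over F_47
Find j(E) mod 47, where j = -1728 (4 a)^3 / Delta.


Delta = -16(4 a^3 + 27 b^2) mod 47 = 23
-1728 * (4 a)^3 = -1728 * (4*27)^3 mod 47 = 10
j = 10 * 23^(-1) mod 47 = 27

j = 27 (mod 47)


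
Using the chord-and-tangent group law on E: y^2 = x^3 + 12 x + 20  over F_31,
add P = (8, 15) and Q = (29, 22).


P != Q, so use the chord formula.
s = (y2 - y1) / (x2 - x1) = (7) / (21) mod 31 = 21
x3 = s^2 - x1 - x2 mod 31 = 21^2 - 8 - 29 = 1
y3 = s (x1 - x3) - y1 mod 31 = 21 * (8 - 1) - 15 = 8

P + Q = (1, 8)


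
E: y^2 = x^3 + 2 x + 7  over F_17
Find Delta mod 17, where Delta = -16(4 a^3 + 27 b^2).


4 a^3 + 27 b^2 = 4*2^3 + 27*7^2 = 32 + 1323 = 1355
Delta = -16 * (1355) = -21680
Delta mod 17 = 12

Delta = 12 (mod 17)


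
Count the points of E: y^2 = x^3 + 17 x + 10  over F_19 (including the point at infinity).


For each x in F_19, count y with y^2 = x^3 + 17 x + 10 mod 19:
  x = 1: RHS = 9, y in [3, 16]  -> 2 point(s)
  x = 4: RHS = 9, y in [3, 16]  -> 2 point(s)
  x = 5: RHS = 11, y in [7, 12]  -> 2 point(s)
  x = 6: RHS = 5, y in [9, 10]  -> 2 point(s)
  x = 7: RHS = 16, y in [4, 15]  -> 2 point(s)
  x = 12: RHS = 4, y in [2, 17]  -> 2 point(s)
  x = 14: RHS = 9, y in [3, 16]  -> 2 point(s)
  x = 15: RHS = 11, y in [7, 12]  -> 2 point(s)
  x = 17: RHS = 6, y in [5, 14]  -> 2 point(s)
  x = 18: RHS = 11, y in [7, 12]  -> 2 point(s)
Affine points: 20. Add the point at infinity: total = 21.

#E(F_19) = 21


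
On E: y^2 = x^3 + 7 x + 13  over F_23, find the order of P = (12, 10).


Compute successive multiples of P until we hit O:
  1P = (12, 10)
  2P = (2, 14)
  3P = (11, 8)
  4P = (4, 6)
  5P = (13, 1)
  6P = (10, 18)
  7P = (17, 10)
  8P = (17, 13)
  ... (continuing to 15P)
  15P = O

ord(P) = 15


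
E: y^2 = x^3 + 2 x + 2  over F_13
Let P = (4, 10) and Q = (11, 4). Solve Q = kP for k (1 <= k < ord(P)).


Enumerate multiples of P until we hit Q = (11, 4):
  1P = (4, 10)
  2P = (8, 6)
  3P = (2, 1)
  4P = (11, 4)
Match found at i = 4.

k = 4


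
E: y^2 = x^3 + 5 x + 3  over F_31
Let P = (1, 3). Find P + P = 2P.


Doubling: s = (3 x1^2 + a) / (2 y1)
s = (3*1^2 + 5) / (2*3) mod 31 = 22
x3 = s^2 - 2 x1 mod 31 = 22^2 - 2*1 = 17
y3 = s (x1 - x3) - y1 mod 31 = 22 * (1 - 17) - 3 = 17

2P = (17, 17)


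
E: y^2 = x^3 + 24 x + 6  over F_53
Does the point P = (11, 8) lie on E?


Check whether y^2 = x^3 + 24 x + 6 (mod 53) for (x, y) = (11, 8).
LHS: y^2 = 8^2 mod 53 = 11
RHS: x^3 + 24 x + 6 = 11^3 + 24*11 + 6 mod 53 = 11
LHS = RHS

Yes, on the curve


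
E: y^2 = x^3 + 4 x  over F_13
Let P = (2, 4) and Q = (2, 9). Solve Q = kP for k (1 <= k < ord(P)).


Enumerate multiples of P until we hit Q = (2, 9):
  1P = (2, 4)
  2P = (0, 0)
  3P = (2, 9)
Match found at i = 3.

k = 3


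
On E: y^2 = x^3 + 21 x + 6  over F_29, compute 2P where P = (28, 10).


Doubling: s = (3 x1^2 + a) / (2 y1)
s = (3*28^2 + 21) / (2*10) mod 29 = 7
x3 = s^2 - 2 x1 mod 29 = 7^2 - 2*28 = 22
y3 = s (x1 - x3) - y1 mod 29 = 7 * (28 - 22) - 10 = 3

2P = (22, 3)


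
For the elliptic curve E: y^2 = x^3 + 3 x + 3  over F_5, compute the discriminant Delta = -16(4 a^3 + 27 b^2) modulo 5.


4 a^3 + 27 b^2 = 4*3^3 + 27*3^2 = 108 + 243 = 351
Delta = -16 * (351) = -5616
Delta mod 5 = 4

Delta = 4 (mod 5)


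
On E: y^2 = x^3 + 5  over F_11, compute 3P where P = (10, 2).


k = 3 = 11_2 (binary, LSB first: 11)
Double-and-add from P = (10, 2):
  bit 0 = 1: acc = O + (10, 2) = (10, 2)
  bit 1 = 1: acc = (10, 2) + (6, 1) = (4, 5)

3P = (4, 5)


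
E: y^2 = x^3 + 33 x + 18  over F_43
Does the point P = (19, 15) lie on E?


Check whether y^2 = x^3 + 33 x + 18 (mod 43) for (x, y) = (19, 15).
LHS: y^2 = 15^2 mod 43 = 10
RHS: x^3 + 33 x + 18 = 19^3 + 33*19 + 18 mod 43 = 22
LHS != RHS

No, not on the curve


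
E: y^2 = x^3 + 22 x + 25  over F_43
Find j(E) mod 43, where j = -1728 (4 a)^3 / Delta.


Delta = -16(4 a^3 + 27 b^2) mod 43 = 32
-1728 * (4 a)^3 = -1728 * (4*22)^3 mod 43 = 22
j = 22 * 32^(-1) mod 43 = 41

j = 41 (mod 43)


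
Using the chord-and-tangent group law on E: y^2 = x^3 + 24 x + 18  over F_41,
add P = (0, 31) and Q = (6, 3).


P != Q, so use the chord formula.
s = (y2 - y1) / (x2 - x1) = (13) / (6) mod 41 = 9
x3 = s^2 - x1 - x2 mod 41 = 9^2 - 0 - 6 = 34
y3 = s (x1 - x3) - y1 mod 41 = 9 * (0 - 34) - 31 = 32

P + Q = (34, 32)


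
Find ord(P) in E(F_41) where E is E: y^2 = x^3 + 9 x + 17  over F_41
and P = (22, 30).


Compute successive multiples of P until we hit O:
  1P = (22, 30)
  2P = (15, 40)
  3P = (37, 9)
  4P = (2, 24)
  5P = (38, 39)
  6P = (26, 19)
  7P = (39, 27)
  8P = (5, 8)
  ... (continuing to 18P)
  18P = O

ord(P) = 18


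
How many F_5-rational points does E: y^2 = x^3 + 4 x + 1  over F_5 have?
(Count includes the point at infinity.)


For each x in F_5, count y with y^2 = x^3 + 4 x + 1 mod 5:
  x = 0: RHS = 1, y in [1, 4]  -> 2 point(s)
  x = 1: RHS = 1, y in [1, 4]  -> 2 point(s)
  x = 3: RHS = 0, y in [0]  -> 1 point(s)
  x = 4: RHS = 1, y in [1, 4]  -> 2 point(s)
Affine points: 7. Add the point at infinity: total = 8.

#E(F_5) = 8


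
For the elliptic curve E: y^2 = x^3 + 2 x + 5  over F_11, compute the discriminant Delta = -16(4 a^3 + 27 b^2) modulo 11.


4 a^3 + 27 b^2 = 4*2^3 + 27*5^2 = 32 + 675 = 707
Delta = -16 * (707) = -11312
Delta mod 11 = 7

Delta = 7 (mod 11)


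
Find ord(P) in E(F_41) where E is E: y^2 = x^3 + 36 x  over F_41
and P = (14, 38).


Compute successive multiples of P until we hit O:
  1P = (14, 38)
  2P = (5, 10)
  3P = (17, 21)
  4P = (33, 15)
  5P = (15, 15)
  6P = (8, 29)
  7P = (11, 28)
  8P = (18, 17)
  ... (continuing to 26P)
  26P = O

ord(P) = 26


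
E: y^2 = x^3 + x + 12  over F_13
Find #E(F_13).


For each x in F_13, count y with y^2 = x^3 + 1 x + 12 mod 13:
  x = 0: RHS = 12, y in [5, 8]  -> 2 point(s)
  x = 1: RHS = 1, y in [1, 12]  -> 2 point(s)
  x = 2: RHS = 9, y in [3, 10]  -> 2 point(s)
  x = 3: RHS = 3, y in [4, 9]  -> 2 point(s)
  x = 5: RHS = 12, y in [5, 8]  -> 2 point(s)
  x = 6: RHS = 0, y in [0]  -> 1 point(s)
  x = 8: RHS = 12, y in [5, 8]  -> 2 point(s)
  x = 9: RHS = 9, y in [3, 10]  -> 2 point(s)
  x = 12: RHS = 10, y in [6, 7]  -> 2 point(s)
Affine points: 17. Add the point at infinity: total = 18.

#E(F_13) = 18


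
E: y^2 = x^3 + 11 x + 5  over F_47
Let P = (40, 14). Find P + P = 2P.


Doubling: s = (3 x1^2 + a) / (2 y1)
s = (3*40^2 + 11) / (2*14) mod 47 = 9
x3 = s^2 - 2 x1 mod 47 = 9^2 - 2*40 = 1
y3 = s (x1 - x3) - y1 mod 47 = 9 * (40 - 1) - 14 = 8

2P = (1, 8)


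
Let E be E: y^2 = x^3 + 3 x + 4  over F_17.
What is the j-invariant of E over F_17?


Delta = -16(4 a^3 + 27 b^2) mod 17 = 13
-1728 * (4 a)^3 = -1728 * (4*3)^3 mod 17 = 15
j = 15 * 13^(-1) mod 17 = 9

j = 9 (mod 17)


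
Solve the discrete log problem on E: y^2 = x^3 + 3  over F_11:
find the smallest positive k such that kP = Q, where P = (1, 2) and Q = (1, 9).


Enumerate multiples of P until we hit Q = (1, 9):
  1P = (1, 2)
  2P = (2, 0)
  3P = (1, 9)
Match found at i = 3.

k = 3


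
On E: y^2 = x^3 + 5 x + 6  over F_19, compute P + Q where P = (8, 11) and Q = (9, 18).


P != Q, so use the chord formula.
s = (y2 - y1) / (x2 - x1) = (7) / (1) mod 19 = 7
x3 = s^2 - x1 - x2 mod 19 = 7^2 - 8 - 9 = 13
y3 = s (x1 - x3) - y1 mod 19 = 7 * (8 - 13) - 11 = 11

P + Q = (13, 11)


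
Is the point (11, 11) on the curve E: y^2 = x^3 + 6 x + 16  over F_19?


Check whether y^2 = x^3 + 6 x + 16 (mod 19) for (x, y) = (11, 11).
LHS: y^2 = 11^2 mod 19 = 7
RHS: x^3 + 6 x + 16 = 11^3 + 6*11 + 16 mod 19 = 7
LHS = RHS

Yes, on the curve


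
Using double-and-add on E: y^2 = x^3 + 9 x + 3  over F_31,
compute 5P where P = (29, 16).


k = 5 = 101_2 (binary, LSB first: 101)
Double-and-add from P = (29, 16):
  bit 0 = 1: acc = O + (29, 16) = (29, 16)
  bit 1 = 0: acc unchanged = (29, 16)
  bit 2 = 1: acc = (29, 16) + (9, 10) = (12, 17)

5P = (12, 17)


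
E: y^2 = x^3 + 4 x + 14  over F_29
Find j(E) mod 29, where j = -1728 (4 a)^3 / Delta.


Delta = -16(4 a^3 + 27 b^2) mod 29 = 1
-1728 * (4 a)^3 = -1728 * (4*4)^3 mod 29 = 26
j = 26 * 1^(-1) mod 29 = 26

j = 26 (mod 29)


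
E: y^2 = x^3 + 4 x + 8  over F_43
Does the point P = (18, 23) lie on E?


Check whether y^2 = x^3 + 4 x + 8 (mod 43) for (x, y) = (18, 23).
LHS: y^2 = 23^2 mod 43 = 13
RHS: x^3 + 4 x + 8 = 18^3 + 4*18 + 8 mod 43 = 21
LHS != RHS

No, not on the curve


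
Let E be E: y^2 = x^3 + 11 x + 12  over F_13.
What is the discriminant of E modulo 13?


4 a^3 + 27 b^2 = 4*11^3 + 27*12^2 = 5324 + 3888 = 9212
Delta = -16 * (9212) = -147392
Delta mod 13 = 2

Delta = 2 (mod 13)


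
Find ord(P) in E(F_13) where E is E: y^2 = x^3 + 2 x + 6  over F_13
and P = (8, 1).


Compute successive multiples of P until we hit O:
  1P = (8, 1)
  2P = (7, 5)
  3P = (1, 10)
  4P = (3, 0)
  5P = (1, 3)
  6P = (7, 8)
  7P = (8, 12)
  8P = O

ord(P) = 8


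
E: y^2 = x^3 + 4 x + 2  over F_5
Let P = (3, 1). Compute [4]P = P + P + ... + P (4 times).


k = 4 = 100_2 (binary, LSB first: 001)
Double-and-add from P = (3, 1):
  bit 0 = 0: acc unchanged = O
  bit 1 = 0: acc unchanged = O
  bit 2 = 1: acc = O + (3, 1) = (3, 1)

4P = (3, 1)


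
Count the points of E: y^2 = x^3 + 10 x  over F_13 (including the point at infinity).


For each x in F_13, count y with y^2 = x^3 + 10 x + 0 mod 13:
  x = 0: RHS = 0, y in [0]  -> 1 point(s)
  x = 4: RHS = 0, y in [0]  -> 1 point(s)
  x = 6: RHS = 3, y in [4, 9]  -> 2 point(s)
  x = 7: RHS = 10, y in [6, 7]  -> 2 point(s)
  x = 9: RHS = 0, y in [0]  -> 1 point(s)
Affine points: 7. Add the point at infinity: total = 8.

#E(F_13) = 8


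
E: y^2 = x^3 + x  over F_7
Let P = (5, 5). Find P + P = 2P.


Doubling: s = (3 x1^2 + a) / (2 y1)
s = (3*5^2 + 1) / (2*5) mod 7 = 2
x3 = s^2 - 2 x1 mod 7 = 2^2 - 2*5 = 1
y3 = s (x1 - x3) - y1 mod 7 = 2 * (5 - 1) - 5 = 3

2P = (1, 3)


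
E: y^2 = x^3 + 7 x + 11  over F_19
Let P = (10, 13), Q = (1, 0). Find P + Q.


P != Q, so use the chord formula.
s = (y2 - y1) / (x2 - x1) = (6) / (10) mod 19 = 12
x3 = s^2 - x1 - x2 mod 19 = 12^2 - 10 - 1 = 0
y3 = s (x1 - x3) - y1 mod 19 = 12 * (10 - 0) - 13 = 12

P + Q = (0, 12)


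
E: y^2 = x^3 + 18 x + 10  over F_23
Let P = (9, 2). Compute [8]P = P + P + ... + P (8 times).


k = 8 = 1000_2 (binary, LSB first: 0001)
Double-and-add from P = (9, 2):
  bit 0 = 0: acc unchanged = O
  bit 1 = 0: acc unchanged = O
  bit 2 = 0: acc unchanged = O
  bit 3 = 1: acc = O + (9, 21) = (9, 21)

8P = (9, 21)


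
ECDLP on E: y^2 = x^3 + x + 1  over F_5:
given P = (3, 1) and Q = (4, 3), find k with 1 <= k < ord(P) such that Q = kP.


Enumerate multiples of P until we hit Q = (4, 3):
  1P = (3, 1)
  2P = (0, 1)
  3P = (2, 4)
  4P = (4, 2)
  5P = (4, 3)
Match found at i = 5.

k = 5


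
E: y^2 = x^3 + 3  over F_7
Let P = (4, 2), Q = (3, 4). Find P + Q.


P != Q, so use the chord formula.
s = (y2 - y1) / (x2 - x1) = (2) / (6) mod 7 = 5
x3 = s^2 - x1 - x2 mod 7 = 5^2 - 4 - 3 = 4
y3 = s (x1 - x3) - y1 mod 7 = 5 * (4 - 4) - 2 = 5

P + Q = (4, 5)


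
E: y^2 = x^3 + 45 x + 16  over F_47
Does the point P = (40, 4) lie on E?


Check whether y^2 = x^3 + 45 x + 16 (mod 47) for (x, y) = (40, 4).
LHS: y^2 = 4^2 mod 47 = 16
RHS: x^3 + 45 x + 16 = 40^3 + 45*40 + 16 mod 47 = 16
LHS = RHS

Yes, on the curve


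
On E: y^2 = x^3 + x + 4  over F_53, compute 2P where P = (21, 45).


Doubling: s = (3 x1^2 + a) / (2 y1)
s = (3*21^2 + 1) / (2*45) mod 53 = 10
x3 = s^2 - 2 x1 mod 53 = 10^2 - 2*21 = 5
y3 = s (x1 - x3) - y1 mod 53 = 10 * (21 - 5) - 45 = 9

2P = (5, 9)


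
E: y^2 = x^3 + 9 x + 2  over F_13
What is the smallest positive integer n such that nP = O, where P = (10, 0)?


Compute successive multiples of P until we hit O:
  1P = (10, 0)
  2P = O

ord(P) = 2


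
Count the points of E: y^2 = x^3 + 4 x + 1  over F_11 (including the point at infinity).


For each x in F_11, count y with y^2 = x^3 + 4 x + 1 mod 11:
  x = 0: RHS = 1, y in [1, 10]  -> 2 point(s)
  x = 4: RHS = 4, y in [2, 9]  -> 2 point(s)
  x = 5: RHS = 3, y in [5, 6]  -> 2 point(s)
  x = 7: RHS = 9, y in [3, 8]  -> 2 point(s)
Affine points: 8. Add the point at infinity: total = 9.

#E(F_11) = 9


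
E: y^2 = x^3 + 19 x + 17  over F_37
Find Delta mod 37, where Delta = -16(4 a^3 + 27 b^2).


4 a^3 + 27 b^2 = 4*19^3 + 27*17^2 = 27436 + 7803 = 35239
Delta = -16 * (35239) = -563824
Delta mod 37 = 19

Delta = 19 (mod 37)


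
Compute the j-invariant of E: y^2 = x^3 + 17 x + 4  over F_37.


Delta = -16(4 a^3 + 27 b^2) mod 37 = 1
-1728 * (4 a)^3 = -1728 * (4*17)^3 mod 37 = 29
j = 29 * 1^(-1) mod 37 = 29

j = 29 (mod 37)


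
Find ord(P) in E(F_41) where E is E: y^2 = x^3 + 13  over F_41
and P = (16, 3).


Compute successive multiples of P until we hit O:
  1P = (16, 3)
  2P = (34, 30)
  3P = (24, 26)
  4P = (24, 15)
  5P = (34, 11)
  6P = (16, 38)
  7P = O

ord(P) = 7


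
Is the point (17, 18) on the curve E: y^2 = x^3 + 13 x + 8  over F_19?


Check whether y^2 = x^3 + 13 x + 8 (mod 19) for (x, y) = (17, 18).
LHS: y^2 = 18^2 mod 19 = 1
RHS: x^3 + 13 x + 8 = 17^3 + 13*17 + 8 mod 19 = 12
LHS != RHS

No, not on the curve


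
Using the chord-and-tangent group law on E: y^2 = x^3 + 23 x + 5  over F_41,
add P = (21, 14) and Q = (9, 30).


P != Q, so use the chord formula.
s = (y2 - y1) / (x2 - x1) = (16) / (29) mod 41 = 26
x3 = s^2 - x1 - x2 mod 41 = 26^2 - 21 - 9 = 31
y3 = s (x1 - x3) - y1 mod 41 = 26 * (21 - 31) - 14 = 13

P + Q = (31, 13)


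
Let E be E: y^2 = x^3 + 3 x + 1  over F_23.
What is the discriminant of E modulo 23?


4 a^3 + 27 b^2 = 4*3^3 + 27*1^2 = 108 + 27 = 135
Delta = -16 * (135) = -2160
Delta mod 23 = 2

Delta = 2 (mod 23)


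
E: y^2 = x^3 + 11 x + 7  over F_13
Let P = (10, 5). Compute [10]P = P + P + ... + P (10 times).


k = 10 = 1010_2 (binary, LSB first: 0101)
Double-and-add from P = (10, 5):
  bit 0 = 0: acc unchanged = O
  bit 1 = 1: acc = O + (9, 4) = (9, 4)
  bit 2 = 0: acc unchanged = (9, 4)
  bit 3 = 1: acc = (9, 4) + (8, 3) = (10, 8)

10P = (10, 8)


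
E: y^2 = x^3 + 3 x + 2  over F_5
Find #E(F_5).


For each x in F_5, count y with y^2 = x^3 + 3 x + 2 mod 5:
  x = 1: RHS = 1, y in [1, 4]  -> 2 point(s)
  x = 2: RHS = 1, y in [1, 4]  -> 2 point(s)
Affine points: 4. Add the point at infinity: total = 5.

#E(F_5) = 5


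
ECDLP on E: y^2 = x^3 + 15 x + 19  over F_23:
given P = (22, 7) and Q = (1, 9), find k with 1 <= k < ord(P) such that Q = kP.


Enumerate multiples of P until we hit Q = (1, 9):
  1P = (22, 7)
  2P = (6, 7)
  3P = (18, 16)
  4P = (1, 9)
Match found at i = 4.

k = 4


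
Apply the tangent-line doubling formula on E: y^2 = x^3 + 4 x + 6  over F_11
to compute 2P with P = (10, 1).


Doubling: s = (3 x1^2 + a) / (2 y1)
s = (3*10^2 + 4) / (2*1) mod 11 = 9
x3 = s^2 - 2 x1 mod 11 = 9^2 - 2*10 = 6
y3 = s (x1 - x3) - y1 mod 11 = 9 * (10 - 6) - 1 = 2

2P = (6, 2)


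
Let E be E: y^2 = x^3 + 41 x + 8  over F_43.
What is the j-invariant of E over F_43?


Delta = -16(4 a^3 + 27 b^2) mod 43 = 40
-1728 * (4 a)^3 = -1728 * (4*41)^3 mod 43 = 11
j = 11 * 40^(-1) mod 43 = 25

j = 25 (mod 43)


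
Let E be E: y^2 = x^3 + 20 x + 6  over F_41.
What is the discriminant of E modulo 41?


4 a^3 + 27 b^2 = 4*20^3 + 27*6^2 = 32000 + 972 = 32972
Delta = -16 * (32972) = -527552
Delta mod 41 = 36

Delta = 36 (mod 41)


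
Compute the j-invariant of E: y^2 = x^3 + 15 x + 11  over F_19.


Delta = -16(4 a^3 + 27 b^2) mod 19 = 8
-1728 * (4 a)^3 = -1728 * (4*15)^3 mod 19 = 8
j = 8 * 8^(-1) mod 19 = 1

j = 1 (mod 19)


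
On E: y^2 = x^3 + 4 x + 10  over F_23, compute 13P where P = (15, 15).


k = 13 = 1101_2 (binary, LSB first: 1011)
Double-and-add from P = (15, 15):
  bit 0 = 1: acc = O + (15, 15) = (15, 15)
  bit 1 = 0: acc unchanged = (15, 15)
  bit 2 = 1: acc = (15, 15) + (3, 16) = (9, 19)
  bit 3 = 1: acc = (9, 19) + (7, 6) = (9, 4)

13P = (9, 4)


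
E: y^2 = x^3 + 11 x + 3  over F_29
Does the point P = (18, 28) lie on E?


Check whether y^2 = x^3 + 11 x + 3 (mod 29) for (x, y) = (18, 28).
LHS: y^2 = 28^2 mod 29 = 1
RHS: x^3 + 11 x + 3 = 18^3 + 11*18 + 3 mod 29 = 1
LHS = RHS

Yes, on the curve


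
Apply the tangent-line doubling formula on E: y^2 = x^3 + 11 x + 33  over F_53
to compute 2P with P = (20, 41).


Doubling: s = (3 x1^2 + a) / (2 y1)
s = (3*20^2 + 11) / (2*41) mod 53 = 18
x3 = s^2 - 2 x1 mod 53 = 18^2 - 2*20 = 19
y3 = s (x1 - x3) - y1 mod 53 = 18 * (20 - 19) - 41 = 30

2P = (19, 30)


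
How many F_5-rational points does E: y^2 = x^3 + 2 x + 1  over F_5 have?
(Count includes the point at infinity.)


For each x in F_5, count y with y^2 = x^3 + 2 x + 1 mod 5:
  x = 0: RHS = 1, y in [1, 4]  -> 2 point(s)
  x = 1: RHS = 4, y in [2, 3]  -> 2 point(s)
  x = 3: RHS = 4, y in [2, 3]  -> 2 point(s)
Affine points: 6. Add the point at infinity: total = 7.

#E(F_5) = 7


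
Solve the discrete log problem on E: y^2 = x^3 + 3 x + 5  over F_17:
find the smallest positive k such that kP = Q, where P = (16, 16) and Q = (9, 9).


Enumerate multiples of P until we hit Q = (9, 9):
  1P = (16, 16)
  2P = (11, 3)
  3P = (9, 9)
Match found at i = 3.

k = 3


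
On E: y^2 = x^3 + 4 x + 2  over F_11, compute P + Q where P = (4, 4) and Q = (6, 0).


P != Q, so use the chord formula.
s = (y2 - y1) / (x2 - x1) = (7) / (2) mod 11 = 9
x3 = s^2 - x1 - x2 mod 11 = 9^2 - 4 - 6 = 5
y3 = s (x1 - x3) - y1 mod 11 = 9 * (4 - 5) - 4 = 9

P + Q = (5, 9)


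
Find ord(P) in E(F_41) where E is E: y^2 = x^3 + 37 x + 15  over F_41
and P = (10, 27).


Compute successive multiples of P until we hit O:
  1P = (10, 27)
  2P = (29, 4)
  3P = (23, 6)
  4P = (6, 17)
  5P = (21, 7)
  6P = (15, 38)
  7P = (11, 20)
  8P = (28, 17)
  ... (continuing to 40P)
  40P = O

ord(P) = 40


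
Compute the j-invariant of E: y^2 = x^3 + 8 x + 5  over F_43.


Delta = -16(4 a^3 + 27 b^2) mod 43 = 34
-1728 * (4 a)^3 = -1728 * (4*8)^3 mod 43 = 27
j = 27 * 34^(-1) mod 43 = 40

j = 40 (mod 43)


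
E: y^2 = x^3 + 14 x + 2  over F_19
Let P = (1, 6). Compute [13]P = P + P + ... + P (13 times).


k = 13 = 1101_2 (binary, LSB first: 1011)
Double-and-add from P = (1, 6):
  bit 0 = 1: acc = O + (1, 6) = (1, 6)
  bit 1 = 0: acc unchanged = (1, 6)
  bit 2 = 1: acc = (1, 6) + (6, 6) = (12, 13)
  bit 3 = 1: acc = (12, 13) + (18, 5) = (14, 15)

13P = (14, 15)


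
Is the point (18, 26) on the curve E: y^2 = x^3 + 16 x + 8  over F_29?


Check whether y^2 = x^3 + 16 x + 8 (mod 29) for (x, y) = (18, 26).
LHS: y^2 = 26^2 mod 29 = 9
RHS: x^3 + 16 x + 8 = 18^3 + 16*18 + 8 mod 29 = 9
LHS = RHS

Yes, on the curve


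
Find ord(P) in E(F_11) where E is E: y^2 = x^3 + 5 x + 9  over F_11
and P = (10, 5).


Compute successive multiples of P until we hit O:
  1P = (10, 5)
  2P = (0, 3)
  3P = (5, 7)
  4P = (1, 9)
  5P = (4, 7)
  6P = (2, 7)
  7P = (8, 0)
  8P = (2, 4)
  ... (continuing to 14P)
  14P = O

ord(P) = 14


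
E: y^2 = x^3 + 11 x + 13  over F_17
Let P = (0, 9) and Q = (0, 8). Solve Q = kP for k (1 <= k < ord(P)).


Enumerate multiples of P until we hit Q = (0, 8):
  1P = (0, 9)
  2P = (2, 3)
  3P = (7, 12)
  4P = (14, 2)
  5P = (16, 16)
  6P = (16, 1)
  7P = (14, 15)
  8P = (7, 5)
  9P = (2, 14)
  10P = (0, 8)
Match found at i = 10.

k = 10


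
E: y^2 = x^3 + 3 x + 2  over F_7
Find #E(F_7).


For each x in F_7, count y with y^2 = x^3 + 3 x + 2 mod 7:
  x = 0: RHS = 2, y in [3, 4]  -> 2 point(s)
  x = 2: RHS = 2, y in [3, 4]  -> 2 point(s)
  x = 4: RHS = 1, y in [1, 6]  -> 2 point(s)
  x = 5: RHS = 2, y in [3, 4]  -> 2 point(s)
Affine points: 8. Add the point at infinity: total = 9.

#E(F_7) = 9


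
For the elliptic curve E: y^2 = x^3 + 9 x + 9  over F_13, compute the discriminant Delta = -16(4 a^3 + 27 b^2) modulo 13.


4 a^3 + 27 b^2 = 4*9^3 + 27*9^2 = 2916 + 2187 = 5103
Delta = -16 * (5103) = -81648
Delta mod 13 = 5

Delta = 5 (mod 13)


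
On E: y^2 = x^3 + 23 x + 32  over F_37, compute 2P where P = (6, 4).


Doubling: s = (3 x1^2 + a) / (2 y1)
s = (3*6^2 + 23) / (2*4) mod 37 = 21
x3 = s^2 - 2 x1 mod 37 = 21^2 - 2*6 = 22
y3 = s (x1 - x3) - y1 mod 37 = 21 * (6 - 22) - 4 = 30

2P = (22, 30)


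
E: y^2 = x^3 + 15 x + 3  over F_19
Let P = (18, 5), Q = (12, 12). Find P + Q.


P != Q, so use the chord formula.
s = (y2 - y1) / (x2 - x1) = (7) / (13) mod 19 = 2
x3 = s^2 - x1 - x2 mod 19 = 2^2 - 18 - 12 = 12
y3 = s (x1 - x3) - y1 mod 19 = 2 * (18 - 12) - 5 = 7

P + Q = (12, 7)


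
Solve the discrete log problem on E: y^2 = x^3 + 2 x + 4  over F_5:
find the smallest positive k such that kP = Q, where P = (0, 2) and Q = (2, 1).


Enumerate multiples of P until we hit Q = (2, 1):
  1P = (0, 2)
  2P = (4, 1)
  3P = (2, 1)
Match found at i = 3.

k = 3


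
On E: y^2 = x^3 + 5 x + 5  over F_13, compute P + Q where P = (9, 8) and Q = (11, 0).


P != Q, so use the chord formula.
s = (y2 - y1) / (x2 - x1) = (5) / (2) mod 13 = 9
x3 = s^2 - x1 - x2 mod 13 = 9^2 - 9 - 11 = 9
y3 = s (x1 - x3) - y1 mod 13 = 9 * (9 - 9) - 8 = 5

P + Q = (9, 5)


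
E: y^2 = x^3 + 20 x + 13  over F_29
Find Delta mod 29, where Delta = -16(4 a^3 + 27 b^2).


4 a^3 + 27 b^2 = 4*20^3 + 27*13^2 = 32000 + 4563 = 36563
Delta = -16 * (36563) = -585008
Delta mod 29 = 9

Delta = 9 (mod 29)


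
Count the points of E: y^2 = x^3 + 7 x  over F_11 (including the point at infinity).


For each x in F_11, count y with y^2 = x^3 + 7 x + 0 mod 11:
  x = 0: RHS = 0, y in [0]  -> 1 point(s)
  x = 2: RHS = 0, y in [0]  -> 1 point(s)
  x = 3: RHS = 4, y in [2, 9]  -> 2 point(s)
  x = 4: RHS = 4, y in [2, 9]  -> 2 point(s)
  x = 6: RHS = 5, y in [4, 7]  -> 2 point(s)
  x = 9: RHS = 0, y in [0]  -> 1 point(s)
  x = 10: RHS = 3, y in [5, 6]  -> 2 point(s)
Affine points: 11. Add the point at infinity: total = 12.

#E(F_11) = 12


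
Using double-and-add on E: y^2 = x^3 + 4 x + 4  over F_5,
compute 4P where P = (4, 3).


k = 4 = 100_2 (binary, LSB first: 001)
Double-and-add from P = (4, 3):
  bit 0 = 0: acc unchanged = O
  bit 1 = 0: acc unchanged = O
  bit 2 = 1: acc = O + (2, 0) = (2, 0)

4P = (2, 0)


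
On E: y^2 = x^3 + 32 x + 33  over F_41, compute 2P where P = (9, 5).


Doubling: s = (3 x1^2 + a) / (2 y1)
s = (3*9^2 + 32) / (2*5) mod 41 = 7
x3 = s^2 - 2 x1 mod 41 = 7^2 - 2*9 = 31
y3 = s (x1 - x3) - y1 mod 41 = 7 * (9 - 31) - 5 = 5

2P = (31, 5)


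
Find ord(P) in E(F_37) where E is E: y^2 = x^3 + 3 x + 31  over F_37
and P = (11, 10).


Compute successive multiples of P until we hit O:
  1P = (11, 10)
  2P = (18, 21)
  3P = (15, 26)
  4P = (27, 0)
  5P = (15, 11)
  6P = (18, 16)
  7P = (11, 27)
  8P = O

ord(P) = 8


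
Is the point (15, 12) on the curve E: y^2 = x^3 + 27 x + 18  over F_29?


Check whether y^2 = x^3 + 27 x + 18 (mod 29) for (x, y) = (15, 12).
LHS: y^2 = 12^2 mod 29 = 28
RHS: x^3 + 27 x + 18 = 15^3 + 27*15 + 18 mod 29 = 28
LHS = RHS

Yes, on the curve


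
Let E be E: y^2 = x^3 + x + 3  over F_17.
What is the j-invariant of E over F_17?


Delta = -16(4 a^3 + 27 b^2) mod 17 = 9
-1728 * (4 a)^3 = -1728 * (4*1)^3 mod 17 = 10
j = 10 * 9^(-1) mod 17 = 3

j = 3 (mod 17)


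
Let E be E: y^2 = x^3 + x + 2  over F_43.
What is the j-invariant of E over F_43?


Delta = -16(4 a^3 + 27 b^2) mod 43 = 14
-1728 * (4 a)^3 = -1728 * (4*1)^3 mod 43 = 4
j = 4 * 14^(-1) mod 43 = 31

j = 31 (mod 43)


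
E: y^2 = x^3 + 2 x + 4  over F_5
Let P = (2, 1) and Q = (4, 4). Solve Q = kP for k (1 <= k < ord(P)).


Enumerate multiples of P until we hit Q = (4, 4):
  1P = (2, 1)
  2P = (0, 3)
  3P = (4, 1)
  4P = (4, 4)
Match found at i = 4.

k = 4


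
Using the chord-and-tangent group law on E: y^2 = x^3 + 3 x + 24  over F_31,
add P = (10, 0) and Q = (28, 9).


P != Q, so use the chord formula.
s = (y2 - y1) / (x2 - x1) = (9) / (18) mod 31 = 16
x3 = s^2 - x1 - x2 mod 31 = 16^2 - 10 - 28 = 1
y3 = s (x1 - x3) - y1 mod 31 = 16 * (10 - 1) - 0 = 20

P + Q = (1, 20)


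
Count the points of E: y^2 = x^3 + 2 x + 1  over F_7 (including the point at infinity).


For each x in F_7, count y with y^2 = x^3 + 2 x + 1 mod 7:
  x = 0: RHS = 1, y in [1, 6]  -> 2 point(s)
  x = 1: RHS = 4, y in [2, 5]  -> 2 point(s)
Affine points: 4. Add the point at infinity: total = 5.

#E(F_7) = 5


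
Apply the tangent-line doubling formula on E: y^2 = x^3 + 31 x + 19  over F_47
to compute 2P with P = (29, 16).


Doubling: s = (3 x1^2 + a) / (2 y1)
s = (3*29^2 + 31) / (2*16) mod 47 = 24
x3 = s^2 - 2 x1 mod 47 = 24^2 - 2*29 = 1
y3 = s (x1 - x3) - y1 mod 47 = 24 * (29 - 1) - 16 = 45

2P = (1, 45)


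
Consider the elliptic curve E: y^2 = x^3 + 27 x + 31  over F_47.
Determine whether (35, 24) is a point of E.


Check whether y^2 = x^3 + 27 x + 31 (mod 47) for (x, y) = (35, 24).
LHS: y^2 = 24^2 mod 47 = 12
RHS: x^3 + 27 x + 31 = 35^3 + 27*35 + 31 mod 47 = 0
LHS != RHS

No, not on the curve


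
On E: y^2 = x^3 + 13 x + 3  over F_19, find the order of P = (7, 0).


Compute successive multiples of P until we hit O:
  1P = (7, 0)
  2P = O

ord(P) = 2


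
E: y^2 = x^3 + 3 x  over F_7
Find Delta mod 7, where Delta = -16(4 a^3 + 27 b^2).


4 a^3 + 27 b^2 = 4*3^3 + 27*0^2 = 108 + 0 = 108
Delta = -16 * (108) = -1728
Delta mod 7 = 1

Delta = 1 (mod 7)


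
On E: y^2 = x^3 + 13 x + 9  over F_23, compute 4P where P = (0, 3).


k = 4 = 100_2 (binary, LSB first: 001)
Double-and-add from P = (0, 3):
  bit 0 = 0: acc unchanged = O
  bit 1 = 0: acc unchanged = O
  bit 2 = 1: acc = O + (9, 2) = (9, 2)

4P = (9, 2)


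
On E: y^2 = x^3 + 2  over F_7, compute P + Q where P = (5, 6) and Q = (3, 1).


P != Q, so use the chord formula.
s = (y2 - y1) / (x2 - x1) = (2) / (5) mod 7 = 6
x3 = s^2 - x1 - x2 mod 7 = 6^2 - 5 - 3 = 0
y3 = s (x1 - x3) - y1 mod 7 = 6 * (5 - 0) - 6 = 3

P + Q = (0, 3)


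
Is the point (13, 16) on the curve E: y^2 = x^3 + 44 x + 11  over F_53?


Check whether y^2 = x^3 + 44 x + 11 (mod 53) for (x, y) = (13, 16).
LHS: y^2 = 16^2 mod 53 = 44
RHS: x^3 + 44 x + 11 = 13^3 + 44*13 + 11 mod 53 = 24
LHS != RHS

No, not on the curve


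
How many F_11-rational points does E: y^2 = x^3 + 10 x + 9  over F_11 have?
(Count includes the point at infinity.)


For each x in F_11, count y with y^2 = x^3 + 10 x + 9 mod 11:
  x = 0: RHS = 9, y in [3, 8]  -> 2 point(s)
  x = 1: RHS = 9, y in [3, 8]  -> 2 point(s)
  x = 2: RHS = 4, y in [2, 9]  -> 2 point(s)
  x = 3: RHS = 0, y in [0]  -> 1 point(s)
  x = 4: RHS = 3, y in [5, 6]  -> 2 point(s)
  x = 7: RHS = 4, y in [2, 9]  -> 2 point(s)
  x = 9: RHS = 3, y in [5, 6]  -> 2 point(s)
  x = 10: RHS = 9, y in [3, 8]  -> 2 point(s)
Affine points: 15. Add the point at infinity: total = 16.

#E(F_11) = 16


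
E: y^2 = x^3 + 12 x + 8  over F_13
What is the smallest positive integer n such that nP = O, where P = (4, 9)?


Compute successive multiples of P until we hit O:
  1P = (4, 9)
  2P = (6, 6)
  3P = (2, 1)
  4P = (10, 6)
  5P = (9, 0)
  6P = (10, 7)
  7P = (2, 12)
  8P = (6, 7)
  ... (continuing to 10P)
  10P = O

ord(P) = 10


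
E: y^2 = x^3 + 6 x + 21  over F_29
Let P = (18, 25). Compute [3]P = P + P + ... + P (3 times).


k = 3 = 11_2 (binary, LSB first: 11)
Double-and-add from P = (18, 25):
  bit 0 = 1: acc = O + (18, 25) = (18, 25)
  bit 1 = 1: acc = (18, 25) + (23, 28) = (22, 19)

3P = (22, 19)


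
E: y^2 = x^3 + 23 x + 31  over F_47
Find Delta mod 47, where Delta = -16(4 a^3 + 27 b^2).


4 a^3 + 27 b^2 = 4*23^3 + 27*31^2 = 48668 + 25947 = 74615
Delta = -16 * (74615) = -1193840
Delta mod 47 = 7

Delta = 7 (mod 47)


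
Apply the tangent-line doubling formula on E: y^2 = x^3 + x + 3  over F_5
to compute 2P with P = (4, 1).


Doubling: s = (3 x1^2 + a) / (2 y1)
s = (3*4^2 + 1) / (2*1) mod 5 = 2
x3 = s^2 - 2 x1 mod 5 = 2^2 - 2*4 = 1
y3 = s (x1 - x3) - y1 mod 5 = 2 * (4 - 1) - 1 = 0

2P = (1, 0)


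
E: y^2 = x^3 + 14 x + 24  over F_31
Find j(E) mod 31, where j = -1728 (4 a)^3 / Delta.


Delta = -16(4 a^3 + 27 b^2) mod 31 = 4
-1728 * (4 a)^3 = -1728 * (4*14)^3 mod 31 = 8
j = 8 * 4^(-1) mod 31 = 2

j = 2 (mod 31)


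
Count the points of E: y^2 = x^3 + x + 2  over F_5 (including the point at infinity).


For each x in F_5, count y with y^2 = x^3 + 1 x + 2 mod 5:
  x = 1: RHS = 4, y in [2, 3]  -> 2 point(s)
  x = 4: RHS = 0, y in [0]  -> 1 point(s)
Affine points: 3. Add the point at infinity: total = 4.

#E(F_5) = 4


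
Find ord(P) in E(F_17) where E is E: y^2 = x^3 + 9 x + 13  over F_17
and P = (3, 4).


Compute successive multiples of P until we hit O:
  1P = (3, 4)
  2P = (10, 7)
  3P = (8, 6)
  4P = (15, 15)
  5P = (12, 9)
  6P = (0, 9)
  7P = (13, 7)
  8P = (5, 9)
  ... (continuing to 19P)
  19P = O

ord(P) = 19


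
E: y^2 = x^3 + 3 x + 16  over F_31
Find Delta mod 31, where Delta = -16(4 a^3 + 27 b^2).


4 a^3 + 27 b^2 = 4*3^3 + 27*16^2 = 108 + 6912 = 7020
Delta = -16 * (7020) = -112320
Delta mod 31 = 24

Delta = 24 (mod 31)


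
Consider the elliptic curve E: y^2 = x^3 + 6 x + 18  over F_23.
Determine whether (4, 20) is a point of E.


Check whether y^2 = x^3 + 6 x + 18 (mod 23) for (x, y) = (4, 20).
LHS: y^2 = 20^2 mod 23 = 9
RHS: x^3 + 6 x + 18 = 4^3 + 6*4 + 18 mod 23 = 14
LHS != RHS

No, not on the curve


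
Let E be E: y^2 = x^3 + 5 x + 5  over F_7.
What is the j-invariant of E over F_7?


Delta = -16(4 a^3 + 27 b^2) mod 7 = 2
-1728 * (4 a)^3 = -1728 * (4*5)^3 mod 7 = 6
j = 6 * 2^(-1) mod 7 = 3

j = 3 (mod 7)


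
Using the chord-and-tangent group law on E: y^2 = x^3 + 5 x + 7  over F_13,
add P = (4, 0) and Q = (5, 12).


P != Q, so use the chord formula.
s = (y2 - y1) / (x2 - x1) = (12) / (1) mod 13 = 12
x3 = s^2 - x1 - x2 mod 13 = 12^2 - 4 - 5 = 5
y3 = s (x1 - x3) - y1 mod 13 = 12 * (4 - 5) - 0 = 1

P + Q = (5, 1)


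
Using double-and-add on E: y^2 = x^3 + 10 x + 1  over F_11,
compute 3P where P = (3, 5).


k = 3 = 11_2 (binary, LSB first: 11)
Double-and-add from P = (3, 5):
  bit 0 = 1: acc = O + (3, 5) = (3, 5)
  bit 1 = 1: acc = (3, 5) + (10, 1) = (10, 10)

3P = (10, 10)


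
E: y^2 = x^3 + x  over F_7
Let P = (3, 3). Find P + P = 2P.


Doubling: s = (3 x1^2 + a) / (2 y1)
s = (3*3^2 + 1) / (2*3) mod 7 = 0
x3 = s^2 - 2 x1 mod 7 = 0^2 - 2*3 = 1
y3 = s (x1 - x3) - y1 mod 7 = 0 * (3 - 1) - 3 = 4

2P = (1, 4)


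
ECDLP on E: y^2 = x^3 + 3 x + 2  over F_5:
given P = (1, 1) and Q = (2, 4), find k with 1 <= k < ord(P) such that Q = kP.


Enumerate multiples of P until we hit Q = (2, 4):
  1P = (1, 1)
  2P = (2, 1)
  3P = (2, 4)
Match found at i = 3.

k = 3


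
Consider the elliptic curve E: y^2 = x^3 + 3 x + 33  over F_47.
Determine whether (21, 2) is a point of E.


Check whether y^2 = x^3 + 3 x + 33 (mod 47) for (x, y) = (21, 2).
LHS: y^2 = 2^2 mod 47 = 4
RHS: x^3 + 3 x + 33 = 21^3 + 3*21 + 33 mod 47 = 4
LHS = RHS

Yes, on the curve


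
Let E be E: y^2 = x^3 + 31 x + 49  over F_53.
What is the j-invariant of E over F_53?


Delta = -16(4 a^3 + 27 b^2) mod 53 = 29
-1728 * (4 a)^3 = -1728 * (4*31)^3 mod 53 = 42
j = 42 * 29^(-1) mod 53 = 38

j = 38 (mod 53)


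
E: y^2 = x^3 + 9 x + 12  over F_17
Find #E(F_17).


For each x in F_17, count y with y^2 = x^3 + 9 x + 12 mod 17:
  x = 2: RHS = 4, y in [2, 15]  -> 2 point(s)
  x = 3: RHS = 15, y in [7, 10]  -> 2 point(s)
  x = 8: RHS = 1, y in [1, 16]  -> 2 point(s)
  x = 14: RHS = 9, y in [3, 14]  -> 2 point(s)
  x = 16: RHS = 2, y in [6, 11]  -> 2 point(s)
Affine points: 10. Add the point at infinity: total = 11.

#E(F_17) = 11


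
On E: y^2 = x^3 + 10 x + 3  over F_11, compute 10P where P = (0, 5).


k = 10 = 1010_2 (binary, LSB first: 0101)
Double-and-add from P = (0, 5):
  bit 0 = 0: acc unchanged = O
  bit 1 = 1: acc = O + (1, 5) = (1, 5)
  bit 2 = 0: acc unchanged = (1, 5)
  bit 3 = 1: acc = (1, 5) + (7, 3) = (8, 1)

10P = (8, 1)


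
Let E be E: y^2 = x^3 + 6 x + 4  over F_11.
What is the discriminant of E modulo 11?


4 a^3 + 27 b^2 = 4*6^3 + 27*4^2 = 864 + 432 = 1296
Delta = -16 * (1296) = -20736
Delta mod 11 = 10

Delta = 10 (mod 11)


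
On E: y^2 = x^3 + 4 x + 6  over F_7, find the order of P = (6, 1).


Compute successive multiples of P until we hit O:
  1P = (6, 1)
  2P = (2, 6)
  3P = (1, 5)
  4P = (4, 3)
  5P = (5, 5)
  6P = (5, 2)
  7P = (4, 4)
  8P = (1, 2)
  ... (continuing to 11P)
  11P = O

ord(P) = 11


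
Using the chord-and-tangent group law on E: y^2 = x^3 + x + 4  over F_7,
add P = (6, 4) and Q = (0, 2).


P != Q, so use the chord formula.
s = (y2 - y1) / (x2 - x1) = (5) / (1) mod 7 = 5
x3 = s^2 - x1 - x2 mod 7 = 5^2 - 6 - 0 = 5
y3 = s (x1 - x3) - y1 mod 7 = 5 * (6 - 5) - 4 = 1

P + Q = (5, 1)


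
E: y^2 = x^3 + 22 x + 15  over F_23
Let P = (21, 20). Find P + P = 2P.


Doubling: s = (3 x1^2 + a) / (2 y1)
s = (3*21^2 + 22) / (2*20) mod 23 = 2
x3 = s^2 - 2 x1 mod 23 = 2^2 - 2*21 = 8
y3 = s (x1 - x3) - y1 mod 23 = 2 * (21 - 8) - 20 = 6

2P = (8, 6)


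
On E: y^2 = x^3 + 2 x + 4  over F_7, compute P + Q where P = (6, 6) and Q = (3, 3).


P != Q, so use the chord formula.
s = (y2 - y1) / (x2 - x1) = (4) / (4) mod 7 = 1
x3 = s^2 - x1 - x2 mod 7 = 1^2 - 6 - 3 = 6
y3 = s (x1 - x3) - y1 mod 7 = 1 * (6 - 6) - 6 = 1

P + Q = (6, 1)


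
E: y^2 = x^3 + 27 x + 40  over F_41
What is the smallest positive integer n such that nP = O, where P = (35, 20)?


Compute successive multiples of P until we hit O:
  1P = (35, 20)
  2P = (33, 38)
  3P = (13, 28)
  4P = (26, 14)
  5P = (26, 27)
  6P = (13, 13)
  7P = (33, 3)
  8P = (35, 21)
  ... (continuing to 9P)
  9P = O

ord(P) = 9


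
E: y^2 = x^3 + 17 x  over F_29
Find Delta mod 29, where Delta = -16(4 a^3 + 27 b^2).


4 a^3 + 27 b^2 = 4*17^3 + 27*0^2 = 19652 + 0 = 19652
Delta = -16 * (19652) = -314432
Delta mod 29 = 15

Delta = 15 (mod 29)


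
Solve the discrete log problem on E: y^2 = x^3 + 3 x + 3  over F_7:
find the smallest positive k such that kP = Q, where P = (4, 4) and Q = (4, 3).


Enumerate multiples of P until we hit Q = (4, 3):
  1P = (4, 4)
  2P = (3, 5)
  3P = (1, 0)
  4P = (3, 2)
  5P = (4, 3)
Match found at i = 5.

k = 5


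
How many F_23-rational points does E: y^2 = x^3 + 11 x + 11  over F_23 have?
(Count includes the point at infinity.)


For each x in F_23, count y with y^2 = x^3 + 11 x + 11 mod 23:
  x = 1: RHS = 0, y in [0]  -> 1 point(s)
  x = 2: RHS = 18, y in [8, 15]  -> 2 point(s)
  x = 3: RHS = 2, y in [5, 18]  -> 2 point(s)
  x = 4: RHS = 4, y in [2, 21]  -> 2 point(s)
  x = 8: RHS = 13, y in [6, 17]  -> 2 point(s)
  x = 12: RHS = 8, y in [10, 13]  -> 2 point(s)
  x = 15: RHS = 9, y in [3, 20]  -> 2 point(s)
  x = 19: RHS = 18, y in [8, 15]  -> 2 point(s)
  x = 21: RHS = 4, y in [2, 21]  -> 2 point(s)
Affine points: 17. Add the point at infinity: total = 18.

#E(F_23) = 18


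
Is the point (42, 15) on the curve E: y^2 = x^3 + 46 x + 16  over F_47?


Check whether y^2 = x^3 + 46 x + 16 (mod 47) for (x, y) = (42, 15).
LHS: y^2 = 15^2 mod 47 = 37
RHS: x^3 + 46 x + 16 = 42^3 + 46*42 + 16 mod 47 = 37
LHS = RHS

Yes, on the curve


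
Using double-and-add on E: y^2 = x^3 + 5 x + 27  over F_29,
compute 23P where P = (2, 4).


k = 23 = 10111_2 (binary, LSB first: 11101)
Double-and-add from P = (2, 4):
  bit 0 = 1: acc = O + (2, 4) = (2, 4)
  bit 1 = 1: acc = (2, 4) + (20, 23) = (27, 26)
  bit 2 = 1: acc = (27, 26) + (23, 10) = (24, 15)
  bit 3 = 0: acc unchanged = (24, 15)
  bit 4 = 1: acc = (24, 15) + (7, 17) = (23, 19)

23P = (23, 19)


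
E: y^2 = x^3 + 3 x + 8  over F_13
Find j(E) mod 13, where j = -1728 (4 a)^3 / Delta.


Delta = -16(4 a^3 + 27 b^2) mod 13 = 4
-1728 * (4 a)^3 = -1728 * (4*3)^3 mod 13 = 12
j = 12 * 4^(-1) mod 13 = 3

j = 3 (mod 13)


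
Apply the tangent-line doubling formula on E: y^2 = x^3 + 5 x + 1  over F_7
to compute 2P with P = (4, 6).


Doubling: s = (3 x1^2 + a) / (2 y1)
s = (3*4^2 + 5) / (2*6) mod 7 = 5
x3 = s^2 - 2 x1 mod 7 = 5^2 - 2*4 = 3
y3 = s (x1 - x3) - y1 mod 7 = 5 * (4 - 3) - 6 = 6

2P = (3, 6)


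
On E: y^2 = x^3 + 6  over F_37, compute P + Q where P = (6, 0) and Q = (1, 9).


P != Q, so use the chord formula.
s = (y2 - y1) / (x2 - x1) = (9) / (32) mod 37 = 13
x3 = s^2 - x1 - x2 mod 37 = 13^2 - 6 - 1 = 14
y3 = s (x1 - x3) - y1 mod 37 = 13 * (6 - 14) - 0 = 7

P + Q = (14, 7)


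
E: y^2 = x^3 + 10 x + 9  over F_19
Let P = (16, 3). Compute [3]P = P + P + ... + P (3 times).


k = 3 = 11_2 (binary, LSB first: 11)
Double-and-add from P = (16, 3):
  bit 0 = 1: acc = O + (16, 3) = (16, 3)
  bit 1 = 1: acc = (16, 3) + (15, 0) = (16, 16)

3P = (16, 16)


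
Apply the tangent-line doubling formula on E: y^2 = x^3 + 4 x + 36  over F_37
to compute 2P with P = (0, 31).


Doubling: s = (3 x1^2 + a) / (2 y1)
s = (3*0^2 + 4) / (2*31) mod 37 = 12
x3 = s^2 - 2 x1 mod 37 = 12^2 - 2*0 = 33
y3 = s (x1 - x3) - y1 mod 37 = 12 * (0 - 33) - 31 = 17

2P = (33, 17)


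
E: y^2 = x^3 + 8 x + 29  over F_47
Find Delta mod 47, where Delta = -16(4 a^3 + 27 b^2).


4 a^3 + 27 b^2 = 4*8^3 + 27*29^2 = 2048 + 22707 = 24755
Delta = -16 * (24755) = -396080
Delta mod 47 = 36

Delta = 36 (mod 47)


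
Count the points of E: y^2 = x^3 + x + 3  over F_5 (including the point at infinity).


For each x in F_5, count y with y^2 = x^3 + 1 x + 3 mod 5:
  x = 1: RHS = 0, y in [0]  -> 1 point(s)
  x = 4: RHS = 1, y in [1, 4]  -> 2 point(s)
Affine points: 3. Add the point at infinity: total = 4.

#E(F_5) = 4


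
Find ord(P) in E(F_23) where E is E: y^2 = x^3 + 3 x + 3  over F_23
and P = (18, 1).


Compute successive multiples of P until we hit O:
  1P = (18, 1)
  2P = (13, 10)
  3P = (21, 9)
  4P = (9, 0)
  5P = (21, 14)
  6P = (13, 13)
  7P = (18, 22)
  8P = O

ord(P) = 8
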